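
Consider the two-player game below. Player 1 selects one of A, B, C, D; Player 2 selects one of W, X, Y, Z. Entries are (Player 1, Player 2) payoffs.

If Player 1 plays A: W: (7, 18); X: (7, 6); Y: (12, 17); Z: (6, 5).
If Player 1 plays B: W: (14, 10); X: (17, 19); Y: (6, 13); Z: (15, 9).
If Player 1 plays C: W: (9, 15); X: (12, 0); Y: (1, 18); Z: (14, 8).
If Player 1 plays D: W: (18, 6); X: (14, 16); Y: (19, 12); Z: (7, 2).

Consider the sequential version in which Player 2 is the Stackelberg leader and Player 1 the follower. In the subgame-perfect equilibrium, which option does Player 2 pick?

Player 1 best-responds to each possible Player 2 move:
- W: BR = D, leader payoff 6.
- X: BR = B, leader payoff 19.
- Y: BR = D, leader payoff 12.
- Z: BR = B, leader payoff 9.
Player 2's induced payoffs are 6, 19, 12, 9, so Player 2 commits to X. Subgame-perfect outcome: (B, X) with payoffs (17, 19).

X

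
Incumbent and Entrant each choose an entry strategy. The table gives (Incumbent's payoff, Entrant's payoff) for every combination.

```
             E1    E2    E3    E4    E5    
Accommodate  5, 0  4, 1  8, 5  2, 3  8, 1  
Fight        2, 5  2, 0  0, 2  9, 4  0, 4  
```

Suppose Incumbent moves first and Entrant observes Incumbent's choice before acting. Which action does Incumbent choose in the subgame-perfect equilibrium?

Accommodate

Solve by backward induction (Incumbent leads).
- Accommodate → Entrant plays E3 (best of 0, 1, 5, 3, 1); Incumbent gets 8.
- Fight → Entrant plays E1 (best of 5, 0, 2, 4, 4); Incumbent gets 2.
Incumbent's induced payoffs are 8, 2, so Incumbent commits to Accommodate. Subgame-perfect outcome: (Accommodate, E3) with payoffs (8, 5).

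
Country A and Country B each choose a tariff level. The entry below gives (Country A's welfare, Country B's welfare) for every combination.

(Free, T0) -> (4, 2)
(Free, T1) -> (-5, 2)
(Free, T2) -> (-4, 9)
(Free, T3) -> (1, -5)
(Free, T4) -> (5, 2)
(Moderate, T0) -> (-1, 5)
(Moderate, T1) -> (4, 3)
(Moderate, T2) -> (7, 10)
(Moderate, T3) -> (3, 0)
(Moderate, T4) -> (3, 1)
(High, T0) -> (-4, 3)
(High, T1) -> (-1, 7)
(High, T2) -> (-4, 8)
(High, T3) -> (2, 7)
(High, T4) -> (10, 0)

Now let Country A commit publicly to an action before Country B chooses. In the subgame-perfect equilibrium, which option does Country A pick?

Moderate

Backward induction with Country A moving first.
- Free: BR = T2, leader payoff -4.
- Moderate: BR = T2, leader payoff 7.
- High: BR = T2, leader payoff -4.
Maximizing over -4, 7, -4, Country A chooses Moderate. Subgame-perfect outcome: (Moderate, T2) with payoffs (7, 10).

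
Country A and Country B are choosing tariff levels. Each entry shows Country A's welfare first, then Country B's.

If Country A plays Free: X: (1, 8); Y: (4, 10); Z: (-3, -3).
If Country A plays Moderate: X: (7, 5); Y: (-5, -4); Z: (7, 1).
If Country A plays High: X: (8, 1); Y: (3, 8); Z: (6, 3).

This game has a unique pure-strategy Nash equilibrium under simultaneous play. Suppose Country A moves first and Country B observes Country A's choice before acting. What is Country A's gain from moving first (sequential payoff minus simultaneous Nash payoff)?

3

Work backward from Country B's decision.
- Free: BR = Y, leader payoff 4.
- Moderate: BR = X, leader payoff 7.
- High: BR = Y, leader payoff 3.
Among 4, 7, 3, the best is 7 at Moderate. Subgame-perfect outcome: (Moderate, X) with payoffs (7, 5).
Under simultaneous play:
Country A's best replies: X→High; Y→Free; Z→Moderate.
Country B's best replies: Free→Y; Moderate→X; High→Y.
The unique mutual best reply is (Free, Y), giving (4, 10).
Country A's commitment gain: 7 − 4 = 3.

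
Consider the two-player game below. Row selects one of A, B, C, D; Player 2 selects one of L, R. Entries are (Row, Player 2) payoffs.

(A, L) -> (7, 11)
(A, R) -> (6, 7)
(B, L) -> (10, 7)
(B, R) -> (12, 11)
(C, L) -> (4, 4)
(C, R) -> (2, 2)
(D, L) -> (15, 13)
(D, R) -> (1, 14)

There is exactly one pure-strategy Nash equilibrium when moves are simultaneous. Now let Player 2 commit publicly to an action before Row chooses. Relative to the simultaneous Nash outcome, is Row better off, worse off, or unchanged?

Backward induction with Player 2 moving first.
- L: BR = D, leader payoff 13.
- R: BR = B, leader payoff 11.
Player 2's induced payoffs are 13, 11, so Player 2 commits to L. Subgame-perfect outcome: (D, L) with payoffs (15, 13).
Now find the simultaneous Nash equilibrium.
Row's best replies: L→D; R→B.
Player 2's best replies: A→L; B→R; C→L; D→R.
The unique mutual best reply is (B, R), giving (12, 11).
Row earns 15 sequentially versus 12 at the Nash outcome: better off.

better off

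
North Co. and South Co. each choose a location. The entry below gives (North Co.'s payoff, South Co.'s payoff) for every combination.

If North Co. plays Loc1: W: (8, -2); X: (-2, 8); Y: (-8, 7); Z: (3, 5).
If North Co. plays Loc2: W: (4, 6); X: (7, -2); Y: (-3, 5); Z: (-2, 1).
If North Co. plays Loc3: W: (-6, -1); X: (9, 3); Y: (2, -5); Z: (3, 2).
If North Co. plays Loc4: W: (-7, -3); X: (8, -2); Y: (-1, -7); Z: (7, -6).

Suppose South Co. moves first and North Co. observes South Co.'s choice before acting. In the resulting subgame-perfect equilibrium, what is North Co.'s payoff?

9

Work backward from North Co.'s decision.
- W: BR = Loc1, leader payoff -2.
- X: BR = Loc3, leader payoff 3.
- Y: BR = Loc3, leader payoff -5.
- Z: BR = Loc4, leader payoff -6.
Maximizing over -2, 3, -5, -6, South Co. chooses X. Subgame-perfect outcome: (Loc3, X) with payoffs (9, 3).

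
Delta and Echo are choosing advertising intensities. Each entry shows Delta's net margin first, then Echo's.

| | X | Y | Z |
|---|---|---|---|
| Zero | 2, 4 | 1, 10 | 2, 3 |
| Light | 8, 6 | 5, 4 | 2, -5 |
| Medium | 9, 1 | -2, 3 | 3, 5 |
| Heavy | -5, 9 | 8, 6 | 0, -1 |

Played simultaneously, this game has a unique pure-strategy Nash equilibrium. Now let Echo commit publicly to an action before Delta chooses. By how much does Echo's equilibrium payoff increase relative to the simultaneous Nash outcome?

Work backward from Delta's decision.
- X → Delta plays Medium (best of 2, 8, 9, -5); Echo gets 1.
- Y → Delta plays Heavy (best of 1, 5, -2, 8); Echo gets 6.
- Z → Delta plays Medium (best of 2, 2, 3, 0); Echo gets 5.
Echo's induced payoffs are 1, 6, 5, so Echo commits to Y. Subgame-perfect outcome: (Heavy, Y) with payoffs (8, 6).
Under simultaneous play:
Delta's best replies: X→Medium; Y→Heavy; Z→Medium.
Echo's best replies: Zero→Y; Light→X; Medium→Z; Heavy→X.
Only (Medium, Z) has each player best-responding; Nash payoffs (3, 5).
Echo's commitment gain: 6 − 5 = 1.

1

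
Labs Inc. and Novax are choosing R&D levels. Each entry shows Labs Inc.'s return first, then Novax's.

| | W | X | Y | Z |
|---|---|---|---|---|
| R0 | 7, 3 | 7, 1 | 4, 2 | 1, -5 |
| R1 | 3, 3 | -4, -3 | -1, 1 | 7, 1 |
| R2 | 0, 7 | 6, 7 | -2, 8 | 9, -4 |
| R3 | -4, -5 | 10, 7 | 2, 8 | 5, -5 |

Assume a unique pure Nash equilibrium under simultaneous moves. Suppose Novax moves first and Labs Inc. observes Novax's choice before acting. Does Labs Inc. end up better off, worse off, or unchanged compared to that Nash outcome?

better off

Labs Inc. best-responds to each possible Novax move:
- W: BR = R0, leader payoff 3.
- X: BR = R3, leader payoff 7.
- Y: BR = R0, leader payoff 2.
- Z: BR = R2, leader payoff -4.
Among 3, 7, 2, -4, the best is 7 at X. Subgame-perfect outcome: (R3, X) with payoffs (10, 7).
Under simultaneous play:
Labs Inc.'s best replies: W→R0; X→R3; Y→R0; Z→R2.
Novax's best replies: R0→W; R1→W; R2→Y; R3→Y.
Only (R0, W) has each player best-responding; Nash payoffs (7, 3).
Labs Inc. earns 10 sequentially versus 7 at the Nash outcome: better off.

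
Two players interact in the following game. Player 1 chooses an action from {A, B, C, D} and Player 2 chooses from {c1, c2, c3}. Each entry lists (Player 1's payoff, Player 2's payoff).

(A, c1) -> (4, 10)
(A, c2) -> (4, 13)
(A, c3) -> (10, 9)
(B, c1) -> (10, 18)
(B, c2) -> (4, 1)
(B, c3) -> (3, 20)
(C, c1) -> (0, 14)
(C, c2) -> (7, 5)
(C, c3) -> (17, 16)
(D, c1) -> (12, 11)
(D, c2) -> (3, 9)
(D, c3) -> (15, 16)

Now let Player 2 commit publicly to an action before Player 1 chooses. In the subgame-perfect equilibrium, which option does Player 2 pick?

Player 1 best-responds to each possible Player 2 move:
- c1: Player 1 compares 4, 10, 0, 12 and picks D; Player 2 would get 11.
- c2: Player 1 compares 4, 4, 7, 3 and picks C; Player 2 would get 5.
- c3: Player 1 compares 10, 3, 17, 15 and picks C; Player 2 would get 16.
Player 2's induced payoffs are 11, 5, 16, so Player 2 commits to c3. Subgame-perfect outcome: (C, c3) with payoffs (17, 16).

c3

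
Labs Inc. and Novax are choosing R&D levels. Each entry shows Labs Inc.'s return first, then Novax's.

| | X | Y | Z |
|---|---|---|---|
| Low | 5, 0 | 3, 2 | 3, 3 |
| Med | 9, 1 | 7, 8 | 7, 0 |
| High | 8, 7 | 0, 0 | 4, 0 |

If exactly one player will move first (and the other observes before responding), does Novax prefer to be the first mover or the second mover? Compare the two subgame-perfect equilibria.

If Labs Inc. leads: Novax's best replies are Low→Z, Med→Y, High→X; Labs Inc.'s induced payoffs 3, 7, 8; outcome (High, X), payoffs (8, 7).
If Novax leads: Labs Inc.'s best replies are X→Med, Y→Med, Z→Med; Novax's induced payoffs 1, 8, 0; outcome (Med, Y), payoffs (7, 8).
Novax gets 8 moving first and 7 moving second, so Novax prefers to move first.

first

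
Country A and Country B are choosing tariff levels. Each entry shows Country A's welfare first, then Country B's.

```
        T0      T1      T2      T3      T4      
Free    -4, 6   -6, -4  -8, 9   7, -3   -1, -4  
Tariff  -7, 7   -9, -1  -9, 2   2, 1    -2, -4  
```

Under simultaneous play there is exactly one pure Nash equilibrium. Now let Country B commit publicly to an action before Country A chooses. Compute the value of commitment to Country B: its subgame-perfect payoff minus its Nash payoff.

Country A best-responds to each possible Country B move:
- T0: BR = Free, leader payoff 6.
- T1: BR = Free, leader payoff -4.
- T2: BR = Free, leader payoff 9.
- T3: BR = Free, leader payoff -3.
- T4: BR = Free, leader payoff -4.
Country B's induced payoffs are 6, -4, 9, -3, -4, so Country B commits to T2. Subgame-perfect outcome: (Free, T2) with payoffs (-8, 9).
Under simultaneous play:
Country A's best replies: T0→Free; T1→Free; T2→Free; T3→Free; T4→Free.
Country B's best replies: Free→T2; Tariff→T0.
Only (Free, T2) has each player best-responding; Nash payoffs (-8, 9).
Country B's commitment gain: 9 − 9 = 0.

0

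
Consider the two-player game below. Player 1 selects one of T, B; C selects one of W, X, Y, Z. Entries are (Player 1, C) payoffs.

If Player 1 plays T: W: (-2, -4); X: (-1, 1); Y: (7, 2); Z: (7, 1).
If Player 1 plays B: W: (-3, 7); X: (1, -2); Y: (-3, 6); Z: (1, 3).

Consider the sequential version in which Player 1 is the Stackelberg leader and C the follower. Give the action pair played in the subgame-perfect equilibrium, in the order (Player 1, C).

(T, Y)

Work backward from C's decision.
- T: C compares -4, 1, 2, 1 and picks Y; Player 1 would get 7.
- B: C compares 7, -2, 6, 3 and picks W; Player 1 would get -3.
Maximizing over 7, -3, Player 1 chooses T. Subgame-perfect outcome: (T, Y) with payoffs (7, 2).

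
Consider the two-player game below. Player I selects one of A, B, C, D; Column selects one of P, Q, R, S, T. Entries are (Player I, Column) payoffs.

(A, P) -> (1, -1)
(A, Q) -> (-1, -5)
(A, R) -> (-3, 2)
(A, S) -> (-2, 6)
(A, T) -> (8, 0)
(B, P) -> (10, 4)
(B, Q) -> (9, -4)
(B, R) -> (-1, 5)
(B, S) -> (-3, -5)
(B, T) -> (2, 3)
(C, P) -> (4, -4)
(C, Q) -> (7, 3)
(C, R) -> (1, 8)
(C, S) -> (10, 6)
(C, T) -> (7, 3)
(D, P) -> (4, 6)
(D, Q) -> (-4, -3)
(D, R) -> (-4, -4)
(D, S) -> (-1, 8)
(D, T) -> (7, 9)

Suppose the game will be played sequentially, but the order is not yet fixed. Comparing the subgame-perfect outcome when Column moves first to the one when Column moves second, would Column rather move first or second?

second

If Player I leads: Column's best replies are A→S, B→R, C→R, D→T; Player I's induced payoffs -2, -1, 1, 7; outcome (D, T), payoffs (7, 9).
If Column leads: Player I's best replies are P→B, Q→B, R→C, S→C, T→A; Column's induced payoffs 4, -4, 8, 6, 0; outcome (C, R), payoffs (1, 8).
Column gets 8 moving first and 9 moving second, so Column prefers to move second.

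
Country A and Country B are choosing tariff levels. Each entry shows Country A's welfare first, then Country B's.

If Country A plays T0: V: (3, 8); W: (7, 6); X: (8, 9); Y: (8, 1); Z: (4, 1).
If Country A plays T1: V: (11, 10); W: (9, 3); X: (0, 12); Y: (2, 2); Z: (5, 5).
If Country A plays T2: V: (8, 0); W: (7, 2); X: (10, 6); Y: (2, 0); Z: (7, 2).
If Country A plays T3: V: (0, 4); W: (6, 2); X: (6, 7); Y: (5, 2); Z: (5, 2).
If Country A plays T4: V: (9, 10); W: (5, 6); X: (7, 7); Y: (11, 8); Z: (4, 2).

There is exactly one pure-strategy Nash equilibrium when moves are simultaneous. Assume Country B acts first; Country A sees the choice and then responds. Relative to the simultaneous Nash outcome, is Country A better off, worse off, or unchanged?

better off

Work backward from Country A's decision.
- V: BR = T1, leader payoff 10.
- W: BR = T1, leader payoff 3.
- X: BR = T2, leader payoff 6.
- Y: BR = T4, leader payoff 8.
- Z: BR = T2, leader payoff 2.
Among 10, 3, 6, 8, 2, the best is 10 at V. Subgame-perfect outcome: (T1, V) with payoffs (11, 10).
Under simultaneous play:
Country A's best replies: V→T1; W→T1; X→T2; Y→T4; Z→T2.
Country B's best replies: T0→X; T1→X; T2→X; T3→X; T4→V.
The unique mutual best reply is (T2, X), giving (10, 6).
Country A earns 11 sequentially versus 10 at the Nash outcome: better off.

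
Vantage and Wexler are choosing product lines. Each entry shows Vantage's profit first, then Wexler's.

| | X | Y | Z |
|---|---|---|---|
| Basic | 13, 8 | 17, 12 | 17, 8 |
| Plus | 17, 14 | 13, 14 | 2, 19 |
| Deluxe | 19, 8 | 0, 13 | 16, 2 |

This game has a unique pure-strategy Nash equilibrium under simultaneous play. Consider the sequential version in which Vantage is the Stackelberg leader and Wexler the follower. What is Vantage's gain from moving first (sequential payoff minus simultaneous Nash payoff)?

0

Wexler best-responds to each possible Vantage move:
- Basic: Wexler compares 8, 12, 8 and picks Y; Vantage would get 17.
- Plus: Wexler compares 14, 14, 19 and picks Z; Vantage would get 2.
- Deluxe: Wexler compares 8, 13, 2 and picks Y; Vantage would get 0.
Vantage's induced payoffs are 17, 2, 0, so Vantage commits to Basic. Subgame-perfect outcome: (Basic, Y) with payoffs (17, 12).
Under simultaneous play:
Vantage's best replies: X→Deluxe; Y→Basic; Z→Basic.
Wexler's best replies: Basic→Y; Plus→Z; Deluxe→Y.
The unique mutual best reply is (Basic, Y), giving (17, 12).
Vantage's commitment gain: 17 − 17 = 0.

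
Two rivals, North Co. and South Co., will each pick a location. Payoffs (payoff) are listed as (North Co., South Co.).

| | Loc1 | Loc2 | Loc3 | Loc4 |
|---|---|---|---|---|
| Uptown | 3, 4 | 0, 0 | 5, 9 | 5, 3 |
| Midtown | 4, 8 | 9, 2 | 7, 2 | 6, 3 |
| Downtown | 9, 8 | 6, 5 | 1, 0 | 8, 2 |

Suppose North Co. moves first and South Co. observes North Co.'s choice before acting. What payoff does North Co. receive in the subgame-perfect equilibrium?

Backward induction with North Co. moving first.
- Uptown: South Co. compares 4, 0, 9, 3 and picks Loc3; North Co. would get 5.
- Midtown: South Co. compares 8, 2, 2, 3 and picks Loc1; North Co. would get 4.
- Downtown: South Co. compares 8, 5, 0, 2 and picks Loc1; North Co. would get 9.
North Co.'s induced payoffs are 5, 4, 9, so North Co. commits to Downtown. Subgame-perfect outcome: (Downtown, Loc1) with payoffs (9, 8).

9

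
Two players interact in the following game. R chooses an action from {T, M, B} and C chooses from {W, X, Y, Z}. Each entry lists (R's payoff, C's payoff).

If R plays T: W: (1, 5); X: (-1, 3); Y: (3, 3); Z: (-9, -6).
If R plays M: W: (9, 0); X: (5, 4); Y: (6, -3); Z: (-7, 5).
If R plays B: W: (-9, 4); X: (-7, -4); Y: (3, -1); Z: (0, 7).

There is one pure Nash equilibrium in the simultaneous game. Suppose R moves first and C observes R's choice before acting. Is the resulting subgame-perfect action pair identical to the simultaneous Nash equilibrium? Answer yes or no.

Solve by backward induction (R leads).
- T → C plays W (best of 5, 3, 3, -6); R gets 1.
- M → C plays Z (best of 0, 4, -3, 5); R gets -7.
- B → C plays Z (best of 4, -4, -1, 7); R gets 0.
Maximizing over 1, -7, 0, R chooses T. Subgame-perfect outcome: (T, W) with payoffs (1, 5).
Now find the simultaneous Nash equilibrium.
R's best replies: W→M; X→M; Y→M; Z→B.
C's best replies: T→W; M→Z; B→Z.
The unique mutual best reply is (B, Z), giving (0, 7).
Sequential outcome (T, W) differs from the Nash profile (B, Z).

no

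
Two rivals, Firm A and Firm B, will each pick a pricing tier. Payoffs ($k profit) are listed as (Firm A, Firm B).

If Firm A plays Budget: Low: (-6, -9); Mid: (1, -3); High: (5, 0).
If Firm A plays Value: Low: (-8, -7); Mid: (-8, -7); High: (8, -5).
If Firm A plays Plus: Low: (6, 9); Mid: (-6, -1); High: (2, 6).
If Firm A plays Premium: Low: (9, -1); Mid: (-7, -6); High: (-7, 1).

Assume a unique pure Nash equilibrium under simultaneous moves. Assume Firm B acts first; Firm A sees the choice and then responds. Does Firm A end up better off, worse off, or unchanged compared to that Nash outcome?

better off

Work backward from Firm A's decision.
- Low: Firm A compares -6, -8, 6, 9 and picks Premium; Firm B would get -1.
- Mid: Firm A compares 1, -8, -6, -7 and picks Budget; Firm B would get -3.
- High: Firm A compares 5, 8, 2, -7 and picks Value; Firm B would get -5.
Firm B's induced payoffs are -1, -3, -5, so Firm B commits to Low. Subgame-perfect outcome: (Premium, Low) with payoffs (9, -1).
For the simultaneous game, intersect best replies.
Firm A's best replies: Low→Premium; Mid→Budget; High→Value.
Firm B's best replies: Budget→High; Value→High; Plus→Low; Premium→High.
The unique mutual best reply is (Value, High), giving (8, -5).
Firm A earns 9 sequentially versus 8 at the Nash outcome: better off.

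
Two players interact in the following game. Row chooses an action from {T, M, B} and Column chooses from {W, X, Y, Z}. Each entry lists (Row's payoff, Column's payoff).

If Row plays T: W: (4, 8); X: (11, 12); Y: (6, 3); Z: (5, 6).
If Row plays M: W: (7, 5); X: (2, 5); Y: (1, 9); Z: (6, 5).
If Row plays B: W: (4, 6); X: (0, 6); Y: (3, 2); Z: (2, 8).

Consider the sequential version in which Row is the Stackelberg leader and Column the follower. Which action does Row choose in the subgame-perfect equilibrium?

T

Backward induction with Row moving first.
- T: BR = X, leader payoff 11.
- M: BR = Y, leader payoff 1.
- B: BR = Z, leader payoff 2.
Maximizing over 11, 1, 2, Row chooses T. Subgame-perfect outcome: (T, X) with payoffs (11, 12).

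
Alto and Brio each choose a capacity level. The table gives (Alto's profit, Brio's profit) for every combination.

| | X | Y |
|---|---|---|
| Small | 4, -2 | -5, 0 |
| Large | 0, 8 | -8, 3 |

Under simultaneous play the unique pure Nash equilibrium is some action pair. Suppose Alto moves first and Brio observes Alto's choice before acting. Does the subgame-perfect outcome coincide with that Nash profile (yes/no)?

no

Backward induction with Alto moving first.
- Small → Brio plays Y (best of -2, 0); Alto gets -5.
- Large → Brio plays X (best of 8, 3); Alto gets 0.
Among -5, 0, the best is 0 at Large. Subgame-perfect outcome: (Large, X) with payoffs (0, 8).
For the simultaneous game, intersect best replies.
Alto's best replies: X→Small; Y→Small.
Brio's best replies: Small→Y; Large→X.
Only (Small, Y) has each player best-responding; Nash payoffs (-5, 0).
Sequential outcome (Large, X) differs from the Nash profile (Small, Y).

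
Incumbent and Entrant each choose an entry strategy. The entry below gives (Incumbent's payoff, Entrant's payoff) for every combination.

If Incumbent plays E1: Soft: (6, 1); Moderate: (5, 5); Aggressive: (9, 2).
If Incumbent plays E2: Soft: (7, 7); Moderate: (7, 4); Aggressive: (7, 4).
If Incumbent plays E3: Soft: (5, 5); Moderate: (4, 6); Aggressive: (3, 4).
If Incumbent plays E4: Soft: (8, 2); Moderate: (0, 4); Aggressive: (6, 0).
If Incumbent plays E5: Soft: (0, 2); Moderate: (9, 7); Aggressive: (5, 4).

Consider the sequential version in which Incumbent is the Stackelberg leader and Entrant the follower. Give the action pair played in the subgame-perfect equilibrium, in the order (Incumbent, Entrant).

(E5, Moderate)

Work backward from Entrant's decision.
- E1: Entrant compares 1, 5, 2 and picks Moderate; Incumbent would get 5.
- E2: Entrant compares 7, 4, 4 and picks Soft; Incumbent would get 7.
- E3: Entrant compares 5, 6, 4 and picks Moderate; Incumbent would get 4.
- E4: Entrant compares 2, 4, 0 and picks Moderate; Incumbent would get 0.
- E5: Entrant compares 2, 7, 4 and picks Moderate; Incumbent would get 9.
Among 5, 7, 4, 0, 9, the best is 9 at E5. Subgame-perfect outcome: (E5, Moderate) with payoffs (9, 7).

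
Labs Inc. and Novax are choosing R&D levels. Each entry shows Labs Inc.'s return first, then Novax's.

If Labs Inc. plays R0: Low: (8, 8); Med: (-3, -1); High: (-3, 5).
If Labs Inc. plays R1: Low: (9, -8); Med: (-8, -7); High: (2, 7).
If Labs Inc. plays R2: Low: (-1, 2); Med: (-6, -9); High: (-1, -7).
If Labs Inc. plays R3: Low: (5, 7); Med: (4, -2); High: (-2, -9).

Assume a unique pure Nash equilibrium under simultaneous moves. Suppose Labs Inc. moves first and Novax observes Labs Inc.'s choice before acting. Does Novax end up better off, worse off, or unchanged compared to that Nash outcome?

Backward induction with Labs Inc. moving first.
- R0 → Novax plays Low (best of 8, -1, 5); Labs Inc. gets 8.
- R1 → Novax plays High (best of -8, -7, 7); Labs Inc. gets 2.
- R2 → Novax plays Low (best of 2, -9, -7); Labs Inc. gets -1.
- R3 → Novax plays Low (best of 7, -2, -9); Labs Inc. gets 5.
Among 8, 2, -1, 5, the best is 8 at R0. Subgame-perfect outcome: (R0, Low) with payoffs (8, 8).
Under simultaneous play:
Labs Inc.'s best replies: Low→R1; Med→R3; High→R1.
Novax's best replies: R0→Low; R1→High; R2→Low; R3→Low.
The unique mutual best reply is (R1, High), giving (2, 7).
Novax earns 8 sequentially versus 7 at the Nash outcome: better off.

better off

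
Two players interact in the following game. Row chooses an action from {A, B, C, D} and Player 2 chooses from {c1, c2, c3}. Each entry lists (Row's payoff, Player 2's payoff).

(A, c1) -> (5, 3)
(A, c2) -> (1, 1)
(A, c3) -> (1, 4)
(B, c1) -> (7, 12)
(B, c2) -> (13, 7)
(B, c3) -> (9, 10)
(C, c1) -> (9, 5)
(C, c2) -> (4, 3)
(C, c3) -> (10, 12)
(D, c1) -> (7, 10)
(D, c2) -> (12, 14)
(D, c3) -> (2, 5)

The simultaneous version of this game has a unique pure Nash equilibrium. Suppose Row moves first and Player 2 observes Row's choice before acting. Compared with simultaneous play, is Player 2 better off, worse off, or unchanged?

Player 2 best-responds to each possible Row move:
- A: BR = c3, leader payoff 1.
- B: BR = c1, leader payoff 7.
- C: BR = c3, leader payoff 10.
- D: BR = c2, leader payoff 12.
Among 1, 7, 10, 12, the best is 12 at D. Subgame-perfect outcome: (D, c2) with payoffs (12, 14).
Under simultaneous play:
Row's best replies: c1→C; c2→B; c3→C.
Player 2's best replies: A→c3; B→c1; C→c3; D→c2.
Only (C, c3) has each player best-responding; Nash payoffs (10, 12).
Player 2 earns 14 sequentially versus 12 at the Nash outcome: better off.

better off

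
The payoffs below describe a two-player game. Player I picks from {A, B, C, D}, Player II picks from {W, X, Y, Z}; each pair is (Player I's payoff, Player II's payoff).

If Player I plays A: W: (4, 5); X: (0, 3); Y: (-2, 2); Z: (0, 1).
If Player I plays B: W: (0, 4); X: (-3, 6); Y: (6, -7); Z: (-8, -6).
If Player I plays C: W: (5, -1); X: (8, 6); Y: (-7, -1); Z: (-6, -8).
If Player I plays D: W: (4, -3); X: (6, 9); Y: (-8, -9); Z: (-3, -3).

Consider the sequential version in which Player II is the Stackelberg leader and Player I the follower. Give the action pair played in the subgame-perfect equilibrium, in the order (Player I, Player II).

(C, X)

Solve by backward induction (Player II leads).
- W: BR = C, leader payoff -1.
- X: BR = C, leader payoff 6.
- Y: BR = B, leader payoff -7.
- Z: BR = A, leader payoff 1.
Among -1, 6, -7, 1, the best is 6 at X. Subgame-perfect outcome: (C, X) with payoffs (8, 6).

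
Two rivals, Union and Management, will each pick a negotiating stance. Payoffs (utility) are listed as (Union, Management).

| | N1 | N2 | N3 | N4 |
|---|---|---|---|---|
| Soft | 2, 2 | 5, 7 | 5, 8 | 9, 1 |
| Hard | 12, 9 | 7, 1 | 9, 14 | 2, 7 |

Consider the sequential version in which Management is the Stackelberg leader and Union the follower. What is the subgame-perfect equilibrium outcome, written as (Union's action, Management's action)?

(Hard, N3)

Solve by backward induction (Management leads).
- N1: BR = Hard, leader payoff 9.
- N2: BR = Hard, leader payoff 1.
- N3: BR = Hard, leader payoff 14.
- N4: BR = Soft, leader payoff 1.
Management's induced payoffs are 9, 1, 14, 1, so Management commits to N3. Subgame-perfect outcome: (Hard, N3) with payoffs (9, 14).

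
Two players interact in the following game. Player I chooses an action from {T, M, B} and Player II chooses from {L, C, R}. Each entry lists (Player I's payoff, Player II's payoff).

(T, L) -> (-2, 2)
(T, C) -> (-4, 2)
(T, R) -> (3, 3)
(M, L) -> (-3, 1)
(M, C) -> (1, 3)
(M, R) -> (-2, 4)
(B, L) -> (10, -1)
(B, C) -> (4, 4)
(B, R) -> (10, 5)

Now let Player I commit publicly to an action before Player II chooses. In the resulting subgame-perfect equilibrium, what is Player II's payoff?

Solve by backward induction (Player I leads).
- T: BR = R, leader payoff 3.
- M: BR = R, leader payoff -2.
- B: BR = R, leader payoff 10.
Player I's induced payoffs are 3, -2, 10, so Player I commits to B. Subgame-perfect outcome: (B, R) with payoffs (10, 5).

5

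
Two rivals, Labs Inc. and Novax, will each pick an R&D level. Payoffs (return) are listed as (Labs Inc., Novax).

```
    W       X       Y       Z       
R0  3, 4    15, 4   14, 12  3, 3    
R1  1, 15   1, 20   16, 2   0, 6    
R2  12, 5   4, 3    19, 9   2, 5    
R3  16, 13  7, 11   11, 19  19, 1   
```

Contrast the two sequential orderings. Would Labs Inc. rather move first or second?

If Labs Inc. leads: Novax's best replies are R0→Y, R1→X, R2→Y, R3→Y; Labs Inc.'s induced payoffs 14, 1, 19, 11; outcome (R2, Y), payoffs (19, 9).
If Novax leads: Labs Inc.'s best replies are W→R3, X→R0, Y→R2, Z→R3; Novax's induced payoffs 13, 4, 9, 1; outcome (R3, W), payoffs (16, 13).
Labs Inc. gets 19 moving first and 16 moving second, so Labs Inc. prefers to move first.

first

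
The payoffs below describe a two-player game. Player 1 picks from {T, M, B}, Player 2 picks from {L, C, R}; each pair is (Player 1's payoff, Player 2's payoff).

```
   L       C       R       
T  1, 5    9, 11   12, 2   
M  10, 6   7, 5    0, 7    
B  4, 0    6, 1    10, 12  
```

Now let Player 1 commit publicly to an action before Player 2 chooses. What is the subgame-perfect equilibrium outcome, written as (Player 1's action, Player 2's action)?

Backward induction with Player 1 moving first.
- T: BR = C, leader payoff 9.
- M: BR = R, leader payoff 0.
- B: BR = R, leader payoff 10.
Among 9, 0, 10, the best is 10 at B. Subgame-perfect outcome: (B, R) with payoffs (10, 12).

(B, R)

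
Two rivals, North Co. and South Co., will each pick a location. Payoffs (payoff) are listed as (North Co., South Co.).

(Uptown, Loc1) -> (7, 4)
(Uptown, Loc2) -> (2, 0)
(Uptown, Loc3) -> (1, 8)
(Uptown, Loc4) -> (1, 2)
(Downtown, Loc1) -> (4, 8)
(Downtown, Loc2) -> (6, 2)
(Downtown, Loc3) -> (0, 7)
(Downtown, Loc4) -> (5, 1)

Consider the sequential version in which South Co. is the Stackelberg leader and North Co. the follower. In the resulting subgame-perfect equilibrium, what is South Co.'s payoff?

8

Work backward from North Co.'s decision.
- Loc1 → North Co. plays Uptown (best of 7, 4); South Co. gets 4.
- Loc2 → North Co. plays Downtown (best of 2, 6); South Co. gets 2.
- Loc3 → North Co. plays Uptown (best of 1, 0); South Co. gets 8.
- Loc4 → North Co. plays Downtown (best of 1, 5); South Co. gets 1.
South Co.'s induced payoffs are 4, 2, 8, 1, so South Co. commits to Loc3. Subgame-perfect outcome: (Uptown, Loc3) with payoffs (1, 8).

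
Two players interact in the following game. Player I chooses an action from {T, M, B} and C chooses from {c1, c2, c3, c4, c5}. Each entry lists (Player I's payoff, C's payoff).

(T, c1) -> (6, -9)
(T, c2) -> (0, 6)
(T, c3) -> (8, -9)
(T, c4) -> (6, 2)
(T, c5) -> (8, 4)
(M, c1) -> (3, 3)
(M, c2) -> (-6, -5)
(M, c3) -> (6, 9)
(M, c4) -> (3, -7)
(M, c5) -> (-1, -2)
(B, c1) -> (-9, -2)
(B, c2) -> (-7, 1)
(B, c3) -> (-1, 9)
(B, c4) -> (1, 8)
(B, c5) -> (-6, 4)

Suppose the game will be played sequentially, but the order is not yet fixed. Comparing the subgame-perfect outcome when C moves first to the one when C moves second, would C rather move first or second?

second

If Player I leads: C's best replies are T→c2, M→c3, B→c3; Player I's induced payoffs 0, 6, -1; outcome (M, c3), payoffs (6, 9).
If C leads: Player I's best replies are c1→T, c2→T, c3→T, c4→T, c5→T; C's induced payoffs -9, 6, -9, 2, 4; outcome (T, c2), payoffs (0, 6).
C gets 6 moving first and 9 moving second, so C prefers to move second.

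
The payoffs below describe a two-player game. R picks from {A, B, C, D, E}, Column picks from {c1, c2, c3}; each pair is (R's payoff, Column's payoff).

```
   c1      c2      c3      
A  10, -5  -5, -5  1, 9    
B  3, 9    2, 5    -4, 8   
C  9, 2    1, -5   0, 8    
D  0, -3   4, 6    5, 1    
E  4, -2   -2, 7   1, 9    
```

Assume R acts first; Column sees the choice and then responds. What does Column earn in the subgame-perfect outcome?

6

Column best-responds to each possible R move:
- A → Column plays c3 (best of -5, -5, 9); R gets 1.
- B → Column plays c1 (best of 9, 5, 8); R gets 3.
- C → Column plays c3 (best of 2, -5, 8); R gets 0.
- D → Column plays c2 (best of -3, 6, 1); R gets 4.
- E → Column plays c3 (best of -2, 7, 9); R gets 1.
R's induced payoffs are 1, 3, 0, 4, 1, so R commits to D. Subgame-perfect outcome: (D, c2) with payoffs (4, 6).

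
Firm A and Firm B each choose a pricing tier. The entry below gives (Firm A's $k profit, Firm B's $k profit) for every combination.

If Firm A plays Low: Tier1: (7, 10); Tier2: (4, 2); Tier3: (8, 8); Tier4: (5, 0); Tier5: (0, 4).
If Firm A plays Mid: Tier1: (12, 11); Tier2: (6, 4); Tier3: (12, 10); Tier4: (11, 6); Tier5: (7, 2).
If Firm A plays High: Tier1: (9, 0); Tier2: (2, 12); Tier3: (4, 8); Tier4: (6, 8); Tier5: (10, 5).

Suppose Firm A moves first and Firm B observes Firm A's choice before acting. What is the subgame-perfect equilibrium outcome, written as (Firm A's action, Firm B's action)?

(Mid, Tier1)

Backward induction with Firm A moving first.
- Low: Firm B compares 10, 2, 8, 0, 4 and picks Tier1; Firm A would get 7.
- Mid: Firm B compares 11, 4, 10, 6, 2 and picks Tier1; Firm A would get 12.
- High: Firm B compares 0, 12, 8, 8, 5 and picks Tier2; Firm A would get 2.
Maximizing over 7, 12, 2, Firm A chooses Mid. Subgame-perfect outcome: (Mid, Tier1) with payoffs (12, 11).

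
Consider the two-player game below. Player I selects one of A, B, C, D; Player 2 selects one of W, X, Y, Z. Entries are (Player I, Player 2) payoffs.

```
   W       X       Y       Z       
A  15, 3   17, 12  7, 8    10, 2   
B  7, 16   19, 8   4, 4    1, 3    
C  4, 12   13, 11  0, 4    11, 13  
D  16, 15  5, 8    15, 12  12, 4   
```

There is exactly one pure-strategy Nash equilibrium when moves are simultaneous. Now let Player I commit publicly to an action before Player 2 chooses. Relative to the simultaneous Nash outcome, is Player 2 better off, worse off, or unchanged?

Backward induction with Player I moving first.
- A: Player 2 compares 3, 12, 8, 2 and picks X; Player I would get 17.
- B: Player 2 compares 16, 8, 4, 3 and picks W; Player I would get 7.
- C: Player 2 compares 12, 11, 4, 13 and picks Z; Player I would get 11.
- D: Player 2 compares 15, 8, 12, 4 and picks W; Player I would get 16.
Maximizing over 17, 7, 11, 16, Player I chooses A. Subgame-perfect outcome: (A, X) with payoffs (17, 12).
Under simultaneous play:
Player I's best replies: W→D; X→B; Y→D; Z→D.
Player 2's best replies: A→X; B→W; C→Z; D→W.
The unique mutual best reply is (D, W), giving (16, 15).
Player 2 earns 12 sequentially versus 15 at the Nash outcome: worse off.

worse off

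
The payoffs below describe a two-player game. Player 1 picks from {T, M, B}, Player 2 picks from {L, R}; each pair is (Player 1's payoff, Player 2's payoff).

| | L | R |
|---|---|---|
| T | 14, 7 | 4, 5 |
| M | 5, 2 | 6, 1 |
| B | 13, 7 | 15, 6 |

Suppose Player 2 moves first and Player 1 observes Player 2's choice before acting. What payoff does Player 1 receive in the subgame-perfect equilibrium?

14

Solve by backward induction (Player 2 leads).
- L: BR = T, leader payoff 7.
- R: BR = B, leader payoff 6.
Among 7, 6, the best is 7 at L. Subgame-perfect outcome: (T, L) with payoffs (14, 7).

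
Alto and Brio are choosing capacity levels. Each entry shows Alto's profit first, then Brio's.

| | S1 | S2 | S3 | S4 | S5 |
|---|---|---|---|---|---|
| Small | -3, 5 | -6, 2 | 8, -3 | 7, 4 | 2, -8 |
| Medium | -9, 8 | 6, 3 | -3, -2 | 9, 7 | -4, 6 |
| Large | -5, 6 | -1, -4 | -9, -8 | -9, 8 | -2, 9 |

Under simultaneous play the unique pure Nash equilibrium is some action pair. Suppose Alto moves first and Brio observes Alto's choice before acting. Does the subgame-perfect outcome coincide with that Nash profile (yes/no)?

no

Solve by backward induction (Alto leads).
- Small: Brio compares 5, 2, -3, 4, -8 and picks S1; Alto would get -3.
- Medium: Brio compares 8, 3, -2, 7, 6 and picks S1; Alto would get -9.
- Large: Brio compares 6, -4, -8, 8, 9 and picks S5; Alto would get -2.
Alto's induced payoffs are -3, -9, -2, so Alto commits to Large. Subgame-perfect outcome: (Large, S5) with payoffs (-2, 9).
Now find the simultaneous Nash equilibrium.
Alto's best replies: S1→Small; S2→Medium; S3→Small; S4→Medium; S5→Small.
Brio's best replies: Small→S1; Medium→S1; Large→S5.
Only (Small, S1) has each player best-responding; Nash payoffs (-3, 5).
Sequential outcome (Large, S5) differs from the Nash profile (Small, S1).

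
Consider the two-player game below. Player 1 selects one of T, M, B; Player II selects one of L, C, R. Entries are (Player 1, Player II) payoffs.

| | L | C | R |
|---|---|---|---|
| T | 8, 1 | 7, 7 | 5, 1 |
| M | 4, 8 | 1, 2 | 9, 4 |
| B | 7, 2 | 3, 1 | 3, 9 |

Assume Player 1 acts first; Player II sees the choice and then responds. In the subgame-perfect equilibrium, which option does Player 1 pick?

T

Backward induction with Player 1 moving first.
- T: Player II compares 1, 7, 1 and picks C; Player 1 would get 7.
- M: Player II compares 8, 2, 4 and picks L; Player 1 would get 4.
- B: Player II compares 2, 1, 9 and picks R; Player 1 would get 3.
Maximizing over 7, 4, 3, Player 1 chooses T. Subgame-perfect outcome: (T, C) with payoffs (7, 7).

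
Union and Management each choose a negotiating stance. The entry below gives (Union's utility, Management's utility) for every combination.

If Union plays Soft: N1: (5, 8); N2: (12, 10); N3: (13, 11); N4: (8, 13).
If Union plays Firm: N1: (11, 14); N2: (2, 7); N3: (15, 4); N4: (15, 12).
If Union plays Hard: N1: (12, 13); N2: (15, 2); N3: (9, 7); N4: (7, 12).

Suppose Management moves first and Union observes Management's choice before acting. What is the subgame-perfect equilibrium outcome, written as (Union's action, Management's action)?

Union best-responds to each possible Management move:
- N1: Union compares 5, 11, 12 and picks Hard; Management would get 13.
- N2: Union compares 12, 2, 15 and picks Hard; Management would get 2.
- N3: Union compares 13, 15, 9 and picks Firm; Management would get 4.
- N4: Union compares 8, 15, 7 and picks Firm; Management would get 12.
Management's induced payoffs are 13, 2, 4, 12, so Management commits to N1. Subgame-perfect outcome: (Hard, N1) with payoffs (12, 13).

(Hard, N1)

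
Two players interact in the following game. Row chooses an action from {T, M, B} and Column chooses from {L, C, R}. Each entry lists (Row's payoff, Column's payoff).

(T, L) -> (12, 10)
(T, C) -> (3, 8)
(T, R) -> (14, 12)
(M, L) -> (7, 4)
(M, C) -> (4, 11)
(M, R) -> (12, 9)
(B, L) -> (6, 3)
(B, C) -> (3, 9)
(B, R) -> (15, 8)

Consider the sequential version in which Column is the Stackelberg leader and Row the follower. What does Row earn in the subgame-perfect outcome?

Backward induction with Column moving first.
- L: Row compares 12, 7, 6 and picks T; Column would get 10.
- C: Row compares 3, 4, 3 and picks M; Column would get 11.
- R: Row compares 14, 12, 15 and picks B; Column would get 8.
Among 10, 11, 8, the best is 11 at C. Subgame-perfect outcome: (M, C) with payoffs (4, 11).

4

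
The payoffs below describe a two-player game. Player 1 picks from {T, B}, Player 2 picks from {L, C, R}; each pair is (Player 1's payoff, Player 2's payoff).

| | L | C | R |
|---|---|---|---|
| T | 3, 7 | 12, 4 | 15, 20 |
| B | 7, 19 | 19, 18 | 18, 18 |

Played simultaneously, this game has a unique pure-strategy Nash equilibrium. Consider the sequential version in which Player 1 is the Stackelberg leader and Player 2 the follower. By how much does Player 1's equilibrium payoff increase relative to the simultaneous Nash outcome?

Backward induction with Player 1 moving first.
- T → Player 2 plays R (best of 7, 4, 20); Player 1 gets 15.
- B → Player 2 plays L (best of 19, 18, 18); Player 1 gets 7.
Player 1's induced payoffs are 15, 7, so Player 1 commits to T. Subgame-perfect outcome: (T, R) with payoffs (15, 20).
Under simultaneous play:
Player 1's best replies: L→B; C→B; R→B.
Player 2's best replies: T→R; B→L.
The unique mutual best reply is (B, L), giving (7, 19).
Player 1's commitment gain: 15 − 7 = 8.

8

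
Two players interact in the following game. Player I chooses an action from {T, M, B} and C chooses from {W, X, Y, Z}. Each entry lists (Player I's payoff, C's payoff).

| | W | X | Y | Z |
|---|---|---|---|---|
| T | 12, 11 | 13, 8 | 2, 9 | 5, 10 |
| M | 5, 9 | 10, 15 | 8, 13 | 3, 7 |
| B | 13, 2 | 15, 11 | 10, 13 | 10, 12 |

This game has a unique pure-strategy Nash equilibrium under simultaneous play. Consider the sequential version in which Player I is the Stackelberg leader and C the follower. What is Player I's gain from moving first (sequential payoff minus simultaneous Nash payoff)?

2

Work backward from C's decision.
- T → C plays W (best of 11, 8, 9, 10); Player I gets 12.
- M → C plays X (best of 9, 15, 13, 7); Player I gets 10.
- B → C plays Y (best of 2, 11, 13, 12); Player I gets 10.
Maximizing over 12, 10, 10, Player I chooses T. Subgame-perfect outcome: (T, W) with payoffs (12, 11).
For the simultaneous game, intersect best replies.
Player I's best replies: W→B; X→B; Y→B; Z→B.
C's best replies: T→W; M→X; B→Y.
The unique mutual best reply is (B, Y), giving (10, 13).
Player I's commitment gain: 12 − 10 = 2.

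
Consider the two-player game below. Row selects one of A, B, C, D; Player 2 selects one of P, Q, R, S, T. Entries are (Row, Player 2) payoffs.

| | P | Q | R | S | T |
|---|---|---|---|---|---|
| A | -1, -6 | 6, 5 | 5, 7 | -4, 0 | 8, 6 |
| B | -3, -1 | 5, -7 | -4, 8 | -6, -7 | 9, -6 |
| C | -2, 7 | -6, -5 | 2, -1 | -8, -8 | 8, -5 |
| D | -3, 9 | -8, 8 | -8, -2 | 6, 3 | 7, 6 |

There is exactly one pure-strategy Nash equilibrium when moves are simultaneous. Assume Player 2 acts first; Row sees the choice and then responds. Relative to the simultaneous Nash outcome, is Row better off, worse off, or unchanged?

unchanged

Work backward from Row's decision.
- P → Row plays A (best of -1, -3, -2, -3); Player 2 gets -6.
- Q → Row plays A (best of 6, 5, -6, -8); Player 2 gets 5.
- R → Row plays A (best of 5, -4, 2, -8); Player 2 gets 7.
- S → Row plays D (best of -4, -6, -8, 6); Player 2 gets 3.
- T → Row plays B (best of 8, 9, 8, 7); Player 2 gets -6.
Among -6, 5, 7, 3, -6, the best is 7 at R. Subgame-perfect outcome: (A, R) with payoffs (5, 7).
Under simultaneous play:
Row's best replies: P→A; Q→A; R→A; S→D; T→B.
Player 2's best replies: A→R; B→R; C→P; D→P.
The unique mutual best reply is (A, R), giving (5, 7).
Row earns 5 sequentially versus 5 at the Nash outcome: unchanged.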